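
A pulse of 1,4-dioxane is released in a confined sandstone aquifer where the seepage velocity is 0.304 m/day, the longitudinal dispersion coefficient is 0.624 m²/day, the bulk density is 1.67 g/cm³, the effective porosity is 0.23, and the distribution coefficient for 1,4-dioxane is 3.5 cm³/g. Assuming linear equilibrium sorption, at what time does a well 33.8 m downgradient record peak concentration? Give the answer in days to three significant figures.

Retardation factor R = 1 + ρ_b·K_d/n = 1 + 1.67 × 3.5/0.23 = 26.41.
Sorption retards both mechanisms: v_R = v/R = 0.01151 m/day, D_R = D/R = 0.02363 m²/day.
Peak time from v_R²t² + 2D_R t − x² = 0: t = (√(D_R² + v_R²x²) − D_R)/v_R².
√(D_R² + v_R²x²) = √(0.02363² + 0.01151² × 33.8²) = 0.3898; v_R² = 0.0001325.
t = (0.3898 − 0.02363)/0.0001325 = 2760 days.

2760 days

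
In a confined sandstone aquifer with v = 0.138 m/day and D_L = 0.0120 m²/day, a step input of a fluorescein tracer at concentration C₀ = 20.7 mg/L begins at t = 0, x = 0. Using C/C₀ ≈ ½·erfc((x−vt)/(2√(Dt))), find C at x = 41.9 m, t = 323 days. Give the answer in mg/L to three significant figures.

For a continuous step input, C/C₀ ≈ ½·erfc((x−vt)/(2√(Dt))).
vt = 0.138 × 323 = 44.574 m and 2√(Dt) = 2√(0.0120 × 323) = 3.938 m.
Argument (x−vt)/(2√(Dt)) = (41.9 − 44.574)/3.938 = -0.6790; ½·erfc(-0.6790) = 0.8315.
C = 20.7 × 0.8315 = 17.2 mg/L.

17.2 mg/L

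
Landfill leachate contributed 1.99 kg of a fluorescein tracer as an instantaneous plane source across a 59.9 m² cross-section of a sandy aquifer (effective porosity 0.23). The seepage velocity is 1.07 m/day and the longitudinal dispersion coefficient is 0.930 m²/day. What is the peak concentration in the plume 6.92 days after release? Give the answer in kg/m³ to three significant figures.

The peak of an instantaneous 1D plume sits at x = vt; there the Gaussian factor is 1 and C_max = M/(n_e·A·√(4πDt)), where n_e·A is the pore area the mass is dissolved in.
√(4πDt) = √(4π × 0.930 × 6.92) = 8.993 m, so C_max = 1.99/(0.23 × 59.9 × 8.993) = 0.0161 kg/m³.

0.0161 kg/m³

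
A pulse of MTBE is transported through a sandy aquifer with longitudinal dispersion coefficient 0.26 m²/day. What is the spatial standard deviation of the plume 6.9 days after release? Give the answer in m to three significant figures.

Dispersive spreading gives a Gaussian with σ² = 2Dt; advection only shifts the center.
σ = √(2 × 0.26 × 6.9) = 1.89 m.

1.89 m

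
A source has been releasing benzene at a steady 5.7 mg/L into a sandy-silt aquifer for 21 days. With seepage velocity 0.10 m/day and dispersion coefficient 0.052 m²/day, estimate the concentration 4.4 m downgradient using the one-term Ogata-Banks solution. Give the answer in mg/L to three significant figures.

0.341 mg/L

For a continuous step input, C/C₀ ≈ ½·erfc((x−vt)/(2√(Dt))).
vt = 0.10 × 21 = 2.1 m and 2√(Dt) = 2√(0.052 × 21) = 2.090 m.
Argument (x−vt)/(2√(Dt)) = (4.4 − 2.1)/2.090 = 1.100; ½·erfc(1.100) = 0.05990.
C = 5.7 × 0.05990 = 0.341 mg/L.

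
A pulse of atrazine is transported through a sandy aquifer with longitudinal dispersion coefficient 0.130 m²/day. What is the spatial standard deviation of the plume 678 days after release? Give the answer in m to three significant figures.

Dispersive spreading gives a Gaussian with σ² = 2Dt; advection only shifts the center.
σ = √(2 × 0.130 × 678) = 13.3 m.

13.3 m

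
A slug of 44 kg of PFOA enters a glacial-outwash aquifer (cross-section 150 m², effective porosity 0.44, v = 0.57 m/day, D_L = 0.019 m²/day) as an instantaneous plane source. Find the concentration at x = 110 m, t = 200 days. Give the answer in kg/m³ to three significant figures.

0.0337 kg/m³

For an instantaneous plane source, C(x,t) = M/(n_e·A·√(4πDt)) · exp(−(x−vt)²/(4Dt)), with n_e·A the pore (flow) area.
Plume center vt = 0.57 × 200 = 114 m, so the well at 110 m is 4 m upgradient of the peak.
√(4πDt) = 6.910 m, giving peak height M/(n_e·A·√(4πDt)) = 44/(0.44 × 150 × 6.910) = 0.09648 kg/m³.
(x−vt)²/(4Dt) = (-4)²/(4 × 0.019 × 200) = 1.053; exp(−1.053) = 0.3489.
C = 0.09648 × 0.3489 = 0.0337 kg/m³.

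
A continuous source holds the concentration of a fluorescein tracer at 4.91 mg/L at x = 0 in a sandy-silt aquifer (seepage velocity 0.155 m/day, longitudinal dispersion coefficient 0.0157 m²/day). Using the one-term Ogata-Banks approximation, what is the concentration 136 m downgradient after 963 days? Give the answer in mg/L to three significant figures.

For a continuous step input, C/C₀ ≈ ½·erfc((x−vt)/(2√(Dt))).
vt = 0.155 × 963 = 149.265 m and 2√(Dt) = 2√(0.0157 × 963) = 7.777 m.
Argument (x−vt)/(2√(Dt)) = (136 − 149.265)/7.777 = -1.706; ½·erfc(-1.706) = 0.9921.
C = 4.91 × 0.9921 = 4.87 mg/L.

4.87 mg/L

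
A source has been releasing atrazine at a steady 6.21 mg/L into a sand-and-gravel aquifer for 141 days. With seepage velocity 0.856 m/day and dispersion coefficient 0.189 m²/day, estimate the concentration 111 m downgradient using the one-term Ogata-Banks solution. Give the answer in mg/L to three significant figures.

For a continuous step input, C/C₀ ≈ ½·erfc((x−vt)/(2√(Dt))).
vt = 0.856 × 141 = 120.696 m and 2√(Dt) = 2√(0.189 × 141) = 10.32 m.
Argument (x−vt)/(2√(Dt)) = (111 − 120.696)/10.32 = -0.9395; ½·erfc(-0.9395) = 0.9080.
C = 6.21 × 0.9080 = 5.64 mg/L.

5.64 mg/L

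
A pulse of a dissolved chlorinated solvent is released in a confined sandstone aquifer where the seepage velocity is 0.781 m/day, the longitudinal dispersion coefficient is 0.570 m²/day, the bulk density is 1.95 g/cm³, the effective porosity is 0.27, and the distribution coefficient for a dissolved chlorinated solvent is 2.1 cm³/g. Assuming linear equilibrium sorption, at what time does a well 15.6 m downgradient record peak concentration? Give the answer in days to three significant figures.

308 days

Retardation factor R = 1 + ρ_b·K_d/n = 1 + 1.95 × 2.1/0.27 = 16.17.
Sorption retards both mechanisms: v_R = v/R = 0.04830 m/day, D_R = D/R = 0.03525 m²/day.
Peak time from v_R²t² + 2D_R t − x² = 0: t = (√(D_R² + v_R²x²) − D_R)/v_R².
√(D_R² + v_R²x²) = √(0.03525² + 0.04830² × 15.6²) = 0.7543; v_R² = 0.002333.
t = (0.7543 − 0.03525)/0.002333 = 308 days.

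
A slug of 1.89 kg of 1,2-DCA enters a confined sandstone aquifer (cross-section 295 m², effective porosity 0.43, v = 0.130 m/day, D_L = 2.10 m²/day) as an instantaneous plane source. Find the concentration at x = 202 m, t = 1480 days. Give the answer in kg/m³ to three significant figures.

7.48e-05 kg/m³

For an instantaneous plane source, C(x,t) = M/(n_e·A·√(4πDt)) · exp(−(x−vt)²/(4Dt)), with n_e·A the pore (flow) area.
Plume center vt = 0.130 × 1480 = 192.4 m, so the well at 202 m is 9.6 m downgradient of the peak.
√(4πDt) = 197.6 m, giving peak height M/(n_e·A·√(4πDt)) = 1.89/(0.43 × 295 × 197.6) = 7.540e-05 kg/m³.
(x−vt)²/(4Dt) = (9.6)²/(4 × 2.10 × 1480) = 0.007413; exp(−0.007413) = 0.9926.
C = 7.540e-05 × 0.9926 = 7.48e-05 kg/m³.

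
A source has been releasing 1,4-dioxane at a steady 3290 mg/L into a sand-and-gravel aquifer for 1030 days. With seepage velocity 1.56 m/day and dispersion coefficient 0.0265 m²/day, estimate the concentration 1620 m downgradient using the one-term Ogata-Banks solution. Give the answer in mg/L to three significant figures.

122 mg/L

For a continuous step input, C/C₀ ≈ ½·erfc((x−vt)/(2√(Dt))).
vt = 1.56 × 1030 = 1606.8 m and 2√(Dt) = 2√(0.0265 × 1030) = 10.45 m.
Argument (x−vt)/(2√(Dt)) = (1620 − 1606.8)/10.45 = 1.263; ½·erfc(1.263) = 0.03704.
C = 3290 × 0.03704 = 122 mg/L.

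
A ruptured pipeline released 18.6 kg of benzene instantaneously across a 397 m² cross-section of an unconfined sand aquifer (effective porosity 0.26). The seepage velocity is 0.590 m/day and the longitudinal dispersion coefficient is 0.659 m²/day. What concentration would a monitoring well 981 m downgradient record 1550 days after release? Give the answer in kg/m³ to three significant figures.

0.000539 kg/m³

For an instantaneous plane source, C(x,t) = M/(n_e·A·√(4πDt)) · exp(−(x−vt)²/(4Dt)), with n_e·A the pore (flow) area.
Plume center vt = 0.590 × 1550 = 914.5 m, so the well at 981 m is 66.5 m downgradient of the peak.
√(4πDt) = 113.3 m, giving peak height M/(n_e·A·√(4πDt)) = 18.6/(0.26 × 397 × 113.3) = 0.001590 kg/m³.
(x−vt)²/(4Dt) = (66.5)²/(4 × 0.659 × 1550) = 1.082; exp(−1.082) = 0.3389.
C = 0.001590 × 0.3389 = 0.000539 kg/m³.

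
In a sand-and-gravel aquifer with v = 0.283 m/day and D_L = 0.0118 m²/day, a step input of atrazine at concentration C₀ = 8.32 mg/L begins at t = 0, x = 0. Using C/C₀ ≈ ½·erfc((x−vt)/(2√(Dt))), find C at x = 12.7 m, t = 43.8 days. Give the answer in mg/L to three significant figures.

3.18 mg/L

For a continuous step input, C/C₀ ≈ ½·erfc((x−vt)/(2√(Dt))).
vt = 0.283 × 43.8 = 12.3954 m and 2√(Dt) = 2√(0.0118 × 43.8) = 1.438 m.
Argument (x−vt)/(2√(Dt)) = (12.7 − 12.3954)/1.438 = 0.2118; ½·erfc(0.2118) = 0.3823.
C = 8.32 × 0.3823 = 3.18 mg/L.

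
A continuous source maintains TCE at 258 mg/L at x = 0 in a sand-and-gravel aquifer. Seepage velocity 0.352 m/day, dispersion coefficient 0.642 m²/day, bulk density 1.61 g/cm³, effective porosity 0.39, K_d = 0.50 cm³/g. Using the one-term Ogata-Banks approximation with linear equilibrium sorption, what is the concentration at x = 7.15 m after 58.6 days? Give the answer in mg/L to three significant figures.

120 mg/L

Retardation factor R = 1 + ρ_b·K_d/n = 1 + 1.61 × 0.50/0.39 = 3.064.
Sorption retards both mechanisms: v_R = v/R = 0.1149 m/day, D_R = D/R = 0.2095 m²/day.
v_R·t = 0.1149 × 58.6 = 6.73314 m; 2√(D_R t) = 7.008 m; argument = (7.15 − 6.73314)/7.008 = 0.05948.
C = C₀ × ½·erfc(0.05948) = 258 × 0.4665 = 120 mg/L.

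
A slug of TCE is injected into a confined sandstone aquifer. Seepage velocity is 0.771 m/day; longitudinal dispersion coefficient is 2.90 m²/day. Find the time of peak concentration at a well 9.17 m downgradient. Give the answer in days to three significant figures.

For the 1D instantaneous-source solution, setting ∂C/∂t = 0 at fixed x gives v²t² + 2Dt − x² = 0, so t = (√(D² + v²x²) − D)/v².
√(D² + v²x²) = √(2.90² + 0.771² × 9.17²) = 7.642; v² = 0.594441.
t = (7.642 − 2.90)/0.594441 = 7.98 days (vs. the pure-advection estimate x/v = 11.9 d).

7.98 days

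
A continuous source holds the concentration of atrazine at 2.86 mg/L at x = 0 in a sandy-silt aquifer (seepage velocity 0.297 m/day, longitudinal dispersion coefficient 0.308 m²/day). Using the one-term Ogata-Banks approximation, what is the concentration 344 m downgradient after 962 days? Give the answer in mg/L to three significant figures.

0.0238 mg/L

For a continuous step input, C/C₀ ≈ ½·erfc((x−vt)/(2√(Dt))).
vt = 0.297 × 962 = 285.714 m and 2√(Dt) = 2√(0.308 × 962) = 34.43 m.
Argument (x−vt)/(2√(Dt)) = (344 − 285.714)/34.43 = 1.693; ½·erfc(1.693) = 0.008327.
C = 2.86 × 0.008327 = 0.0238 mg/L.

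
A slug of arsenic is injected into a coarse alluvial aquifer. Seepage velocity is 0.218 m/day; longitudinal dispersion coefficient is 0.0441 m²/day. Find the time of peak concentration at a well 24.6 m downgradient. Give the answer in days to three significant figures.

For the 1D instantaneous-source solution, setting ∂C/∂t = 0 at fixed x gives v²t² + 2Dt − x² = 0, so t = (√(D² + v²x²) − D)/v².
√(D² + v²x²) = √(0.0441² + 0.218² × 24.6²) = 5.363; v² = 0.047524.
t = (5.363 − 0.0441)/0.047524 = 112 days (vs. the pure-advection estimate x/v = 113 d).

112 days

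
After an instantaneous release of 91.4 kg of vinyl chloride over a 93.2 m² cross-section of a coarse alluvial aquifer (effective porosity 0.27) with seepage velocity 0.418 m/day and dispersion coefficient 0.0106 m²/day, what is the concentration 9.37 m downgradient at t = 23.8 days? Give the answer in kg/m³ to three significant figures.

1.46 kg/m³

For an instantaneous plane source, C(x,t) = M/(n_e·A·√(4πDt)) · exp(−(x−vt)²/(4Dt)), with n_e·A the pore (flow) area.
Plume center vt = 0.418 × 23.8 = 9.9484 m, so the well at 9.37 m is 0.5784 m upgradient of the peak.
√(4πDt) = 1.781 m, giving peak height M/(n_e·A·√(4πDt)) = 91.4/(0.27 × 93.2 × 1.781) = 2.039 kg/m³.
(x−vt)²/(4Dt) = (-0.5784)²/(4 × 0.0106 × 23.8) = 0.3315; exp(−0.3315) = 0.7178.
C = 2.039 × 0.7178 = 1.46 kg/m³.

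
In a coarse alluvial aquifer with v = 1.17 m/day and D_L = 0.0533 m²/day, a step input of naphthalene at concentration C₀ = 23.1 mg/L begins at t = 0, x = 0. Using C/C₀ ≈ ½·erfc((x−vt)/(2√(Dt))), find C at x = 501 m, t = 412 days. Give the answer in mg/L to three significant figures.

0.0488 mg/L

For a continuous step input, C/C₀ ≈ ½·erfc((x−vt)/(2√(Dt))).
vt = 1.17 × 412 = 482.04 m and 2√(Dt) = 2√(0.0533 × 412) = 9.372 m.
Argument (x−vt)/(2√(Dt)) = (501 − 482.04)/9.372 = 2.023; ½·erfc(2.023) = 0.002112.
C = 23.1 × 0.002112 = 0.0488 mg/L.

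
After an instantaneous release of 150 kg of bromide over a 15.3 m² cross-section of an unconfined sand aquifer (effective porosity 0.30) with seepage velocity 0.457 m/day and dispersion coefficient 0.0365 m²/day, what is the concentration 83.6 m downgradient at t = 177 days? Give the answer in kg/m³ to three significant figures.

For an instantaneous plane source, C(x,t) = M/(n_e·A·√(4πDt)) · exp(−(x−vt)²/(4Dt)), with n_e·A the pore (flow) area.
Plume center vt = 0.457 × 177 = 80.889 m, so the well at 83.6 m is 2.711 m downgradient of the peak.
√(4πDt) = 9.010 m, giving peak height M/(n_e·A·√(4πDt)) = 150/(0.30 × 15.3 × 9.010) = 3.627 kg/m³.
(x−vt)²/(4Dt) = (2.711)²/(4 × 0.0365 × 177) = 0.2844; exp(−0.2844) = 0.7525.
C = 3.627 × 0.7525 = 2.73 kg/m³.

2.73 kg/m³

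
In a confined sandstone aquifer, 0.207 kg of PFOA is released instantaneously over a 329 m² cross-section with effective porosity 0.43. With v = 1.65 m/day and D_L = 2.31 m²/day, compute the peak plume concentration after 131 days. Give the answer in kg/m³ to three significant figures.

The peak of an instantaneous 1D plume sits at x = vt; there the Gaussian factor is 1 and C_max = M/(n_e·A·√(4πDt)), where n_e·A is the pore area the mass is dissolved in.
√(4πDt) = √(4π × 2.31 × 131) = 61.67 m, so C_max = 0.207/(0.43 × 329 × 61.67) = 2.37e-05 kg/m³.

2.37e-05 kg/m³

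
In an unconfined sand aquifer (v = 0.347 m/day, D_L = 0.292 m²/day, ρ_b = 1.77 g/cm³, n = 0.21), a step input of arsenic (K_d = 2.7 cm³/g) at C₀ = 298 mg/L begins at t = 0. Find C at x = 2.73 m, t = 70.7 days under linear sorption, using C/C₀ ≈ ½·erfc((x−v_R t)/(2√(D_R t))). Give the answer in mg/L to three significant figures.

29.5 mg/L

Retardation factor R = 1 + ρ_b·K_d/n = 1 + 1.77 × 2.7/0.21 = 23.76.
Sorption retards both mechanisms: v_R = v/R = 0.01460 m/day, D_R = D/R = 0.01229 m²/day.
v_R·t = 0.01460 × 70.7 = 1.03222 m; 2√(D_R t) = 1.864 m; argument = (2.73 − 1.03222)/1.864 = 0.9108.
C = C₀ × ½·erfc(0.9108) = 298 × 0.09886 = 29.5 mg/L.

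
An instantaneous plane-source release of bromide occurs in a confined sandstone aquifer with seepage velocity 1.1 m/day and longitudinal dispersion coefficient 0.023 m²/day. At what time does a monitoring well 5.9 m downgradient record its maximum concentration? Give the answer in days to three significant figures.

For the 1D instantaneous-source solution, setting ∂C/∂t = 0 at fixed x gives v²t² + 2Dt − x² = 0, so t = (√(D² + v²x²) − D)/v².
√(D² + v²x²) = √(0.023² + 1.1² × 5.9²) = 6.490; v² = 1.21.
t = (6.490 − 0.023)/1.21 = 5.34 days (vs. the pure-advection estimate x/v = 5.36 d).

5.34 days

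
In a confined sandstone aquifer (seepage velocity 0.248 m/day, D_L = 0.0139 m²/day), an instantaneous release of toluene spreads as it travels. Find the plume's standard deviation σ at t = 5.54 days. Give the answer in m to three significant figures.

0.392 m

Dispersive spreading gives a Gaussian with σ² = 2Dt; advection only shifts the center.
σ = √(2 × 0.0139 × 5.54) = 0.392 m.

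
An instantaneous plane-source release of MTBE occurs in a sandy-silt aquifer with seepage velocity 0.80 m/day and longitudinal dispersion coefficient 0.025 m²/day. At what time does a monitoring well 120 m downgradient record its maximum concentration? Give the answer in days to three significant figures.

For the 1D instantaneous-source solution, setting ∂C/∂t = 0 at fixed x gives v²t² + 2Dt − x² = 0, so t = (√(D² + v²x²) − D)/v².
√(D² + v²x²) = √(0.025² + 0.80² × 120²) = 96.00; v² = 0.64.
t = (96.00 − 0.025)/0.64 = 150 days (vs. the pure-advection estimate x/v = 150 d).

150 days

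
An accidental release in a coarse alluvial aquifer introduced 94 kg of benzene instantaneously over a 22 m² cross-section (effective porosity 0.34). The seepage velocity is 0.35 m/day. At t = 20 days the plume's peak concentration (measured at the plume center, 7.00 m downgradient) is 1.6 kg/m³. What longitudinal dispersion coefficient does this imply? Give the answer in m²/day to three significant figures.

At the plume center C_max = M/(n_e·A·√(4πDt)), so D = M²/(4πt·(n_e·A·C_max)²).
n_e·A·C_max = 0.34 × 22 × 1.6 = 11.97 kg/m.
D = 94²/(4π × 20 × 11.97²) = 0.245 m²/day.

0.245 m²/day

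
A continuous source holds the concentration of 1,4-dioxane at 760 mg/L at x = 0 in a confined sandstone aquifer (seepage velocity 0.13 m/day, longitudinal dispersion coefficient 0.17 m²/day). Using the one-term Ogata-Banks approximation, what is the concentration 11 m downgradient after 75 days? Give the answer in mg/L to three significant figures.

306 mg/L

For a continuous step input, C/C₀ ≈ ½·erfc((x−vt)/(2√(Dt))).
vt = 0.13 × 75 = 9.75 m and 2√(Dt) = 2√(0.17 × 75) = 7.141 m.
Argument (x−vt)/(2√(Dt)) = (11 − 9.75)/7.141 = 0.1750; ½·erfc(0.1750) = 0.4023.
C = 760 × 0.4023 = 306 mg/L.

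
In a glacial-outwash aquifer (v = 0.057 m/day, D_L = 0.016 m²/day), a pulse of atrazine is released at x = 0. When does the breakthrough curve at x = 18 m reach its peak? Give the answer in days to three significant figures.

For the 1D instantaneous-source solution, setting ∂C/∂t = 0 at fixed x gives v²t² + 2Dt − x² = 0, so t = (√(D² + v²x²) − D)/v².
√(D² + v²x²) = √(0.016² + 0.057² × 18²) = 1.026; v² = 0.003249.
t = (1.026 − 0.016)/0.003249 = 311 days (vs. the pure-advection estimate x/v = 316 d).

311 days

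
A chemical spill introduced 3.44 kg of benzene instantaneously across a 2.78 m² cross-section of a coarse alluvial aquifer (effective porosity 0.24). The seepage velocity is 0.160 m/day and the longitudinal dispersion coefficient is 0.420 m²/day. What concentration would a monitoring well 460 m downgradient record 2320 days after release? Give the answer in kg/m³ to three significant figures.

0.00616 kg/m³

For an instantaneous plane source, C(x,t) = M/(n_e·A·√(4πDt)) · exp(−(x−vt)²/(4Dt)), with n_e·A the pore (flow) area.
Plume center vt = 0.160 × 2320 = 371.2 m, so the well at 460 m is 88.8 m downgradient of the peak.
√(4πDt) = 110.7 m, giving peak height M/(n_e·A·√(4πDt)) = 3.44/(0.24 × 2.78 × 110.7) = 0.04658 kg/m³.
(x−vt)²/(4Dt) = (88.8)²/(4 × 0.420 × 2320) = 2.023; exp(−2.023) = 0.1323.
C = 0.04658 × 0.1323 = 0.00616 kg/m³.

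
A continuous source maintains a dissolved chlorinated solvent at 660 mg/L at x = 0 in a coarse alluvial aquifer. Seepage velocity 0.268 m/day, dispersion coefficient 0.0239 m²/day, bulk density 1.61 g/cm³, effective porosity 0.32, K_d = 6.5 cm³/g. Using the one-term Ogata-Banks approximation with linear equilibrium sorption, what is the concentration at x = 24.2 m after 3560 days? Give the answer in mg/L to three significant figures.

638 mg/L

Retardation factor R = 1 + ρ_b·K_d/n = 1 + 1.61 × 6.5/0.32 = 33.70.
Sorption retards both mechanisms: v_R = v/R = 0.007953 m/day, D_R = D/R = 0.0007092 m²/day.
v_R·t = 0.007953 × 3560 = 28.31268 m; 2√(D_R t) = 3.178 m; argument = (24.2 − 28.31268)/3.178 = -1.294.
C = C₀ × ½·erfc(-1.294) = 660 × 0.9664 = 638 mg/L.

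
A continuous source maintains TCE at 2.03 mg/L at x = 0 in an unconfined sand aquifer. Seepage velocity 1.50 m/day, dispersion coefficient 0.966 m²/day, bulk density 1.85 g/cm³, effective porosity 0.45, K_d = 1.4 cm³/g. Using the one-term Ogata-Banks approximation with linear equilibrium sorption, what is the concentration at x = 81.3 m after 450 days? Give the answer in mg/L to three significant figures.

Retardation factor R = 1 + ρ_b·K_d/n = 1 + 1.85 × 1.4/0.45 = 6.756.
Sorption retards both mechanisms: v_R = v/R = 0.2220 m/day, D_R = D/R = 0.1430 m²/day.
v_R·t = 0.2220 × 450 = 99.9 m; 2√(D_R t) = 16.04 m; argument = (81.3 − 99.9)/16.04 = -1.160.
C = C₀ × ½·erfc(-1.160) = 2.03 × 0.9495 = 1.93 mg/L.

1.93 mg/L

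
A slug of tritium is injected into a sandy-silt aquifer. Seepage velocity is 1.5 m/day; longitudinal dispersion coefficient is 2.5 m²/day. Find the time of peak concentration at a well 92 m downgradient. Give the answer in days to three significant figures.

For the 1D instantaneous-source solution, setting ∂C/∂t = 0 at fixed x gives v²t² + 2Dt − x² = 0, so t = (√(D² + v²x²) − D)/v².
√(D² + v²x²) = √(2.5² + 1.5² × 92²) = 138.0; v² = 2.25.
t = (138.0 − 2.5)/2.25 = 60.2 days (vs. the pure-advection estimate x/v = 61.3 d).

60.2 days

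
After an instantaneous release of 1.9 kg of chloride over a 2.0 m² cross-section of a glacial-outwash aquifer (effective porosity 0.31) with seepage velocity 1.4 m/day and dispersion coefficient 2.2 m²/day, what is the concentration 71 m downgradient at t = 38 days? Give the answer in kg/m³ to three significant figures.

0.0367 kg/m³

For an instantaneous plane source, C(x,t) = M/(n_e·A·√(4πDt)) · exp(−(x−vt)²/(4Dt)), with n_e·A the pore (flow) area.
Plume center vt = 1.4 × 38 = 53.2 m, so the well at 71 m is 17.8 m downgradient of the peak.
√(4πDt) = 32.41 m, giving peak height M/(n_e·A·√(4πDt)) = 1.9/(0.31 × 2.0 × 32.41) = 0.09455 kg/m³.
(x−vt)²/(4Dt) = (17.8)²/(4 × 2.2 × 38) = 0.9475; exp(−0.9475) = 0.3877.
C = 0.09455 × 0.3877 = 0.0367 kg/m³.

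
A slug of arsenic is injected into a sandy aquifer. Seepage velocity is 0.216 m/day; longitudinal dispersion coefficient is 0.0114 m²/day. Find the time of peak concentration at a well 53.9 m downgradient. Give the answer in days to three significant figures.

249 days

For the 1D instantaneous-source solution, setting ∂C/∂t = 0 at fixed x gives v²t² + 2Dt − x² = 0, so t = (√(D² + v²x²) − D)/v².
√(D² + v²x²) = √(0.0114² + 0.216² × 53.9²) = 11.64; v² = 0.046656.
t = (11.64 − 0.0114)/0.046656 = 249 days (vs. the pure-advection estimate x/v = 250 d).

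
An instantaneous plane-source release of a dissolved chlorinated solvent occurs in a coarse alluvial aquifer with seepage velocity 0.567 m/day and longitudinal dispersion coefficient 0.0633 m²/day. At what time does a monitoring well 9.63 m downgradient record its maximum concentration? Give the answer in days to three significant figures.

16.8 days

For the 1D instantaneous-source solution, setting ∂C/∂t = 0 at fixed x gives v²t² + 2Dt − x² = 0, so t = (√(D² + v²x²) − D)/v².
√(D² + v²x²) = √(0.0633² + 0.567² × 9.63²) = 5.461; v² = 0.321489.
t = (5.461 − 0.0633)/0.321489 = 16.8 days (vs. the pure-advection estimate x/v = 17.0 d).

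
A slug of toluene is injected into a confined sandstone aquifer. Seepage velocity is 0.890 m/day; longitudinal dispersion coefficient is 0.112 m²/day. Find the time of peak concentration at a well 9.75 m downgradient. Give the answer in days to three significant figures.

For the 1D instantaneous-source solution, setting ∂C/∂t = 0 at fixed x gives v²t² + 2Dt − x² = 0, so t = (√(D² + v²x²) − D)/v².
√(D² + v²x²) = √(0.112² + 0.890² × 9.75²) = 8.678; v² = 0.7921.
t = (8.678 − 0.112)/0.7921 = 10.8 days (vs. the pure-advection estimate x/v = 11.0 d).

10.8 days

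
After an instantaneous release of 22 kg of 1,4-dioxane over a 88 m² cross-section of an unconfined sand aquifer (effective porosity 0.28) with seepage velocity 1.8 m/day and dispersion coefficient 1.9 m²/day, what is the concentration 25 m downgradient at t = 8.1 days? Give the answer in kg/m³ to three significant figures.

For an instantaneous plane source, C(x,t) = M/(n_e·A·√(4πDt)) · exp(−(x−vt)²/(4Dt)), with n_e·A the pore (flow) area.
Plume center vt = 1.8 × 8.1 = 14.58 m, so the well at 25 m is 10.42 m downgradient of the peak.
√(4πDt) = 13.91 m, giving peak height M/(n_e·A·√(4πDt)) = 22/(0.28 × 88 × 13.91) = 0.06419 kg/m³.
(x−vt)²/(4Dt) = (10.42)²/(4 × 1.9 × 8.1) = 1.764; exp(−1.764) = 0.1714.
C = 0.06419 × 0.1714 = 0.0110 kg/m³.

0.0110 kg/m³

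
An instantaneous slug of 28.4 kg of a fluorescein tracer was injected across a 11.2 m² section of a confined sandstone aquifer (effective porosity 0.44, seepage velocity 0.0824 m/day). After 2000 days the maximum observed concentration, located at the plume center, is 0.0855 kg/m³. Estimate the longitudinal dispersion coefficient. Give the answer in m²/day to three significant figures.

0.181 m²/day

At the plume center C_max = M/(n_e·A·√(4πDt)), so D = M²/(4πt·(n_e·A·C_max)²).
n_e·A·C_max = 0.44 × 11.2 × 0.0855 = 0.4213 kg/m.
D = 28.4²/(4π × 2000 × 0.4213²) = 0.181 m²/day.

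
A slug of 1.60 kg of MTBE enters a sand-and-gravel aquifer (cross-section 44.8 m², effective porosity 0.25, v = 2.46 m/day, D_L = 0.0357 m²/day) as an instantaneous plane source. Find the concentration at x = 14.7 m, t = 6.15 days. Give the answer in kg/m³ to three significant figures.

For an instantaneous plane source, C(x,t) = M/(n_e·A·√(4πDt)) · exp(−(x−vt)²/(4Dt)), with n_e·A the pore (flow) area.
Plume center vt = 2.46 × 6.15 = 15.129 m, so the well at 14.7 m is 0.429 m upgradient of the peak.
√(4πDt) = 1.661 m, giving peak height M/(n_e·A·√(4πDt)) = 1.60/(0.25 × 44.8 × 1.661) = 0.08601 kg/m³.
(x−vt)²/(4Dt) = (-0.429)²/(4 × 0.0357 × 6.15) = 0.2096; exp(−0.2096) = 0.8109.
C = 0.08601 × 0.8109 = 0.0697 kg/m³.

0.0697 kg/m³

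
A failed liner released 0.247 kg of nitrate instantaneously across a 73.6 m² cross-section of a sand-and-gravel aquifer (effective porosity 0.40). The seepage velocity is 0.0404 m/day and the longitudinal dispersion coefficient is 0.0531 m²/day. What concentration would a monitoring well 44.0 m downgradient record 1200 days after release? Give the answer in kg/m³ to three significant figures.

For an instantaneous plane source, C(x,t) = M/(n_e·A·√(4πDt)) · exp(−(x−vt)²/(4Dt)), with n_e·A the pore (flow) area.
Plume center vt = 0.0404 × 1200 = 48.48 m, so the well at 44.0 m is 4.48 m upgradient of the peak.
√(4πDt) = 28.30 m, giving peak height M/(n_e·A·√(4πDt)) = 0.247/(0.40 × 73.6 × 28.30) = 0.0002965 kg/m³.
(x−vt)²/(4Dt) = (-4.48)²/(4 × 0.0531 × 1200) = 0.07874; exp(−0.07874) = 0.9243.
C = 0.0002965 × 0.9243 = 0.000274 kg/m³.

0.000274 kg/m³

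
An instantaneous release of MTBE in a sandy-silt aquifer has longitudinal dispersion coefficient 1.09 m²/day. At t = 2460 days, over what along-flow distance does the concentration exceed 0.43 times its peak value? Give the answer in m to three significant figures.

The plume is Gaussian with σ = √(2Dt) = √(2 × 1.09 × 2460) = 73.23 m.
C/C_peak = exp(−Δx²/(2σ²)) = 0.43 ⇒ Δx = σ·√(−2 ln 0.43) = 73.23 × 1.299 = 95.13 m.
Width = 2Δx = 190 m.

190 m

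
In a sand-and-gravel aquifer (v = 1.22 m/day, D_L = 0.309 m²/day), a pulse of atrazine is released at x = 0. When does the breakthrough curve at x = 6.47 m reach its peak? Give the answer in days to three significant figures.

5.10 days

For the 1D instantaneous-source solution, setting ∂C/∂t = 0 at fixed x gives v²t² + 2Dt − x² = 0, so t = (√(D² + v²x²) − D)/v².
√(D² + v²x²) = √(0.309² + 1.22² × 6.47²) = 7.899; v² = 1.4884.
t = (7.899 − 0.309)/1.4884 = 5.10 days (vs. the pure-advection estimate x/v = 5.30 d).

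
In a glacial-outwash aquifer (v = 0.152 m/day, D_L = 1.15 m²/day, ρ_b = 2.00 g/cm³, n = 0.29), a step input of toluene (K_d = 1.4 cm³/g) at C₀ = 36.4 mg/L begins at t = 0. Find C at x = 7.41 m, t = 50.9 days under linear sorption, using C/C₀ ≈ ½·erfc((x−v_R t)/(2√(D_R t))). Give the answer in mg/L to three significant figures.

Retardation factor R = 1 + ρ_b·K_d/n = 1 + 2.00 × 1.4/0.29 = 10.66.
Sorption retards both mechanisms: v_R = v/R = 0.01426 m/day, D_R = D/R = 0.1079 m²/day.
v_R·t = 0.01426 × 50.9 = 0.725834 m; 2√(D_R t) = 4.687 m; argument = (7.41 − 0.725834)/4.687 = 1.426.
C = C₀ × ½·erfc(1.426) = 36.4 × 0.02187 = 0.796 mg/L.

0.796 mg/L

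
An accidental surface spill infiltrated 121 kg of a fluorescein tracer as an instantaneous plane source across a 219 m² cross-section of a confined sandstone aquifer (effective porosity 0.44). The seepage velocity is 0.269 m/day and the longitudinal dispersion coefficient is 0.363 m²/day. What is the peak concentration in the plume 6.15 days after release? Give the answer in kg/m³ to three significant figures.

The peak of an instantaneous 1D plume sits at x = vt; there the Gaussian factor is 1 and C_max = M/(n_e·A·√(4πDt)), where n_e·A is the pore area the mass is dissolved in.
√(4πDt) = √(4π × 0.363 × 6.15) = 5.297 m, so C_max = 121/(0.44 × 219 × 5.297) = 0.237 kg/m³.

0.237 kg/m³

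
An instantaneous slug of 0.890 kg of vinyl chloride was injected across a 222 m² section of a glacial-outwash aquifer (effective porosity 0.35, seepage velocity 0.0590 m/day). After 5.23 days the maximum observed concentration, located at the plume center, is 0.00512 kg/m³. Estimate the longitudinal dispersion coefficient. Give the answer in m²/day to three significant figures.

At the plume center C_max = M/(n_e·A·√(4πDt)), so D = M²/(4πt·(n_e·A·C_max)²).
n_e·A·C_max = 0.35 × 222 × 0.00512 = 0.3978 kg/m.
D = 0.890²/(4π × 5.23 × 0.3978²) = 0.0762 m²/day.

0.0762 m²/day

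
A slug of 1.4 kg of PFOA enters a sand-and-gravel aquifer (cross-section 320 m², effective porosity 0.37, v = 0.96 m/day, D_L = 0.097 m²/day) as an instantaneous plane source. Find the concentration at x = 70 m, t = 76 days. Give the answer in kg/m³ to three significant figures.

0.000913 kg/m³

For an instantaneous plane source, C(x,t) = M/(n_e·A·√(4πDt)) · exp(−(x−vt)²/(4Dt)), with n_e·A the pore (flow) area.
Plume center vt = 0.96 × 76 = 72.96 m, so the well at 70 m is 2.96 m upgradient of the peak.
√(4πDt) = 9.625 m, giving peak height M/(n_e·A·√(4πDt)) = 1.4/(0.37 × 320 × 9.625) = 0.001229 kg/m³.
(x−vt)²/(4Dt) = (-2.96)²/(4 × 0.097 × 76) = 0.2971; exp(−0.2971) = 0.7430.
C = 0.001229 × 0.7430 = 0.000913 kg/m³.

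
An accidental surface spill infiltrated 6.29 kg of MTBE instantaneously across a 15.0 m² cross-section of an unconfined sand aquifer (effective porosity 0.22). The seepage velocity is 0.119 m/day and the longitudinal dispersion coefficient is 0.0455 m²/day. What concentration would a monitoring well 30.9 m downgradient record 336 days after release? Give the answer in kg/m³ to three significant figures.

0.0357 kg/m³

For an instantaneous plane source, C(x,t) = M/(n_e·A·√(4πDt)) · exp(−(x−vt)²/(4Dt)), with n_e·A the pore (flow) area.
Plume center vt = 0.119 × 336 = 39.984 m, so the well at 30.9 m is 9.084 m upgradient of the peak.
√(4πDt) = 13.86 m, giving peak height M/(n_e·A·√(4πDt)) = 6.29/(0.22 × 15.0 × 13.86) = 0.1375 kg/m³.
(x−vt)²/(4Dt) = (-9.084)²/(4 × 0.0455 × 336) = 1.349; exp(−1.349) = 0.2595.
C = 0.1375 × 0.2595 = 0.0357 kg/m³.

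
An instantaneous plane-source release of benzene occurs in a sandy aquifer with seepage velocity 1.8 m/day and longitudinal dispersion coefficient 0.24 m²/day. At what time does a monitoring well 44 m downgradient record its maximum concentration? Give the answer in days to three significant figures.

For the 1D instantaneous-source solution, setting ∂C/∂t = 0 at fixed x gives v²t² + 2Dt − x² = 0, so t = (√(D² + v²x²) − D)/v².
√(D² + v²x²) = √(0.24² + 1.8² × 44²) = 79.20; v² = 3.24.
t = (79.20 − 0.24)/3.24 = 24.4 days (vs. the pure-advection estimate x/v = 24.4 d).

24.4 days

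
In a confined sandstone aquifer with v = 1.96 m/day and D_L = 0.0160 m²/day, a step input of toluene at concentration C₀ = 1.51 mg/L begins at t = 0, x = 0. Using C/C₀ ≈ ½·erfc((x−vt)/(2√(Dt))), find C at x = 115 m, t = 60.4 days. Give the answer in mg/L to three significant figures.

1.50 mg/L

For a continuous step input, C/C₀ ≈ ½·erfc((x−vt)/(2√(Dt))).
vt = 1.96 × 60.4 = 118.384 m and 2√(Dt) = 2√(0.0160 × 60.4) = 1.966 m.
Argument (x−vt)/(2√(Dt)) = (115 − 118.384)/1.966 = -1.721; ½·erfc(-1.721) = 0.9925.
C = 1.51 × 0.9925 = 1.50 mg/L.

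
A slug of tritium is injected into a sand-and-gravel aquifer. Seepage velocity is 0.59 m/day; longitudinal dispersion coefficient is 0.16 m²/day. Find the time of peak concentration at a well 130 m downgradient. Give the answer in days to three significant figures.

220 days

For the 1D instantaneous-source solution, setting ∂C/∂t = 0 at fixed x gives v²t² + 2Dt − x² = 0, so t = (√(D² + v²x²) − D)/v².
√(D² + v²x²) = √(0.16² + 0.59² × 130²) = 76.70; v² = 0.3481.
t = (76.70 − 0.16)/0.3481 = 220 days (vs. the pure-advection estimate x/v = 220 d).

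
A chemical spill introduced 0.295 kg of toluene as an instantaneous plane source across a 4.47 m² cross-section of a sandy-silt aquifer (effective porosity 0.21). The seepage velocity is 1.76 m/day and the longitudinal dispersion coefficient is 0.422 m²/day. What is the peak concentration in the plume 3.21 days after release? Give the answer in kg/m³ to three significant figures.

The peak of an instantaneous 1D plume sits at x = vt; there the Gaussian factor is 1 and C_max = M/(n_e·A·√(4πDt)), where n_e·A is the pore area the mass is dissolved in.
√(4πDt) = √(4π × 0.422 × 3.21) = 4.126 m, so C_max = 0.295/(0.21 × 4.47 × 4.126) = 0.0762 kg/m³.

0.0762 kg/m³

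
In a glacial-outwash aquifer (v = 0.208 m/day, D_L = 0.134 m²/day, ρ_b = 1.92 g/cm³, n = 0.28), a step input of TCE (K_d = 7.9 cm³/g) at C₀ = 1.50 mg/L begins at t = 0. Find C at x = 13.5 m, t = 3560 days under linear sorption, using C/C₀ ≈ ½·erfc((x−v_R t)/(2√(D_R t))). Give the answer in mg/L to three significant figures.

0.739 mg/L

Retardation factor R = 1 + ρ_b·K_d/n = 1 + 1.92 × 7.9/0.28 = 55.17.
Sorption retards both mechanisms: v_R = v/R = 0.003770 m/day, D_R = D/R = 0.002429 m²/day.
v_R·t = 0.003770 × 3560 = 13.4212 m; 2√(D_R t) = 5.881 m; argument = (13.5 − 13.4212)/5.881 = 0.01340.
C = C₀ × ½·erfc(0.01340) = 1.50 × 0.4924 = 0.739 mg/L.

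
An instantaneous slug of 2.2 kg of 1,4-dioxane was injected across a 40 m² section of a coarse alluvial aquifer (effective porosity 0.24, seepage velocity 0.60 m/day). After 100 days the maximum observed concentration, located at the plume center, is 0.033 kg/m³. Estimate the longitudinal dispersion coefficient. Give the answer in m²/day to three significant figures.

At the plume center C_max = M/(n_e·A·√(4πDt)), so D = M²/(4πt·(n_e·A·C_max)²).
n_e·A·C_max = 0.24 × 40 × 0.033 = 0.3168 kg/m.
D = 2.2²/(4π × 100 × 0.3168²) = 0.0384 m²/day.

0.0384 m²/day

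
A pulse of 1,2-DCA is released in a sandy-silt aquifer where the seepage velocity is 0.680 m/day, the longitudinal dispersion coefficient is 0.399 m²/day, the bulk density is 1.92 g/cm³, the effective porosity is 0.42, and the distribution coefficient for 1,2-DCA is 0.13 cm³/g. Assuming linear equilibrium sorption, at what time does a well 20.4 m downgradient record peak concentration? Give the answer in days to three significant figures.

46.5 days

Retardation factor R = 1 + ρ_b·K_d/n = 1 + 1.92 × 0.13/0.42 = 1.594.
Sorption retards both mechanisms: v_R = v/R = 0.4266 m/day, D_R = D/R = 0.2503 m²/day.
Peak time from v_R²t² + 2D_R t − x² = 0: t = (√(D_R² + v_R²x²) − D_R)/v_R².
√(D_R² + v_R²x²) = √(0.2503² + 0.4266² × 20.4²) = 8.706; v_R² = 0.1820.
t = (8.706 − 0.2503)/0.1820 = 46.5 days.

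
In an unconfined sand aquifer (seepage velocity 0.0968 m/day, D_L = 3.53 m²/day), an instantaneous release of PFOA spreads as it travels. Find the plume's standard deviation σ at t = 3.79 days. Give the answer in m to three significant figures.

Dispersive spreading gives a Gaussian with σ² = 2Dt; advection only shifts the center.
σ = √(2 × 3.53 × 3.79) = 5.17 m.

5.17 m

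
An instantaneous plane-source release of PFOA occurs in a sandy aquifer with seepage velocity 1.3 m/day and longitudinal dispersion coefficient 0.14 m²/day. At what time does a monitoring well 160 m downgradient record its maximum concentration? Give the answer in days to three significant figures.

123 days

For the 1D instantaneous-source solution, setting ∂C/∂t = 0 at fixed x gives v²t² + 2Dt − x² = 0, so t = (√(D² + v²x²) − D)/v².
√(D² + v²x²) = √(0.14² + 1.3² × 160²) = 208.0; v² = 1.69.
t = (208.0 − 0.14)/1.69 = 123 days (vs. the pure-advection estimate x/v = 123 d).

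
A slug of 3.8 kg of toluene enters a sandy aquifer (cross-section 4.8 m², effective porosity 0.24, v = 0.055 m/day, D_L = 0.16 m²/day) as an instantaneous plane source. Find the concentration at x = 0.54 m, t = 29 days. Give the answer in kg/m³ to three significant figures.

0.407 kg/m³

For an instantaneous plane source, C(x,t) = M/(n_e·A·√(4πDt)) · exp(−(x−vt)²/(4Dt)), with n_e·A the pore (flow) area.
Plume center vt = 0.055 × 29 = 1.595 m, so the well at 0.54 m is 1.055 m upgradient of the peak.
√(4πDt) = 7.636 m, giving peak height M/(n_e·A·√(4πDt)) = 3.8/(0.24 × 4.8 × 7.636) = 0.4320 kg/m³.
(x−vt)²/(4Dt) = (-1.055)²/(4 × 0.16 × 29) = 0.05997; exp(−0.05997) = 0.9418.
C = 0.4320 × 0.9418 = 0.407 kg/m³.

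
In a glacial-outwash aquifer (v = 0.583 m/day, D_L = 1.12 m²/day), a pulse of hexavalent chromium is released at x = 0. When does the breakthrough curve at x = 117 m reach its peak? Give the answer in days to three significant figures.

197 days

For the 1D instantaneous-source solution, setting ∂C/∂t = 0 at fixed x gives v²t² + 2Dt − x² = 0, so t = (√(D² + v²x²) − D)/v².
√(D² + v²x²) = √(1.12² + 0.583² × 117²) = 68.22; v² = 0.339889.
t = (68.22 − 1.12)/0.339889 = 197 days (vs. the pure-advection estimate x/v = 201 d).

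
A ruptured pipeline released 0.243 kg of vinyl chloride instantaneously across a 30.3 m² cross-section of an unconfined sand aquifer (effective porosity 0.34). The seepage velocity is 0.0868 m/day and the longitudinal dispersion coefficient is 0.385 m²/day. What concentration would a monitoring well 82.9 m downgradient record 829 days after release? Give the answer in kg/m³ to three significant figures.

0.000339 kg/m³

For an instantaneous plane source, C(x,t) = M/(n_e·A·√(4πDt)) · exp(−(x−vt)²/(4Dt)), with n_e·A the pore (flow) area.
Plume center vt = 0.0868 × 829 = 71.9572 m, so the well at 82.9 m is 10.9428 m downgradient of the peak.
√(4πDt) = 63.33 m, giving peak height M/(n_e·A·√(4πDt)) = 0.243/(0.34 × 30.3 × 63.33) = 0.0003725 kg/m³.
(x−vt)²/(4Dt) = (10.9428)²/(4 × 0.385 × 829) = 0.09380; exp(−0.09380) = 0.9105.
C = 0.0003725 × 0.9105 = 0.000339 kg/m³.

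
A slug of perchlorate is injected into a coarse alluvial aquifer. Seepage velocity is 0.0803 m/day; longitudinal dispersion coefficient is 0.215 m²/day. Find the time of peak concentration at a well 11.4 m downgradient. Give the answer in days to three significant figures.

For the 1D instantaneous-source solution, setting ∂C/∂t = 0 at fixed x gives v²t² + 2Dt − x² = 0, so t = (√(D² + v²x²) − D)/v².
√(D² + v²x²) = √(0.215² + 0.0803² × 11.4²) = 0.9403; v² = 0.00644809.
t = (0.9403 − 0.215)/0.00644809 = 112 days (vs. the pure-advection estimate x/v = 142 d).

112 days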